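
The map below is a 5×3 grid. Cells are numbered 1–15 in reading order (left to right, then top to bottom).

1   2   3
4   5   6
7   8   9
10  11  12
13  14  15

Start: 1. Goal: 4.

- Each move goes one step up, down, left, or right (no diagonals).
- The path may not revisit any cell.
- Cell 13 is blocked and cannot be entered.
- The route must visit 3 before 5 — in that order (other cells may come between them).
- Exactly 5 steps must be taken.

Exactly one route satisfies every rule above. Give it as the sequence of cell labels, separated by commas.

1, 2, 3, 6, 5, 4

The waypoints must appear in the order 3, 5, with no cell reused.
Route from 1: right 2 to 3, down 1 to 6, left 2 to 4 — 5 moves in all.
Check: order respected (3 at step 2, 5 at step 4); 5 moves as required.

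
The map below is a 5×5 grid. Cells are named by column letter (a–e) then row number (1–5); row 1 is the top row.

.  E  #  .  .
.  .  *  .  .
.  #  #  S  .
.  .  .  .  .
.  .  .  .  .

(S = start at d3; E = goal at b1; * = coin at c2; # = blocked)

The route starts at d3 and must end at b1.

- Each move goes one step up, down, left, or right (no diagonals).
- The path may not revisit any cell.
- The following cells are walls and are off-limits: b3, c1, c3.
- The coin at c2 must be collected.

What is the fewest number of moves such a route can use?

Any route passes through c2 somewhere between d3 and b1. Summing Manhattan distances along the two legs (d3 → c2 → b1) gives a lower bound of 2 + 2 = 4 moves.
A route of 4 moves achieves this: d3 → d2 → c2 → b2 → b1.
Since 4 matches the lower bound, it is optimal.

4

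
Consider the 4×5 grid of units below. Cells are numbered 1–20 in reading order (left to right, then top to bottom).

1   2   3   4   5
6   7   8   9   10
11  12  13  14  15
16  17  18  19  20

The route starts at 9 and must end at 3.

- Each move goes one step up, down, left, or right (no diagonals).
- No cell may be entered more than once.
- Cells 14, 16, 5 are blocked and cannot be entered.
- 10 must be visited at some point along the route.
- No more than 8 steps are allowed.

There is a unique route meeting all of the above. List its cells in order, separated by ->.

The budget equals the shortest possible length, so every move has to be on a shortest route through the required cells.
Route from 9: right to 10, 2× down (reaching 20), 2× left (reaching 18), 3× up (reaching 3) — 8 moves in all.
Check: all required cells visited; 8 ≤ 8 moves.

9 -> 10 -> 15 -> 20 -> 19 -> 18 -> 13 -> 8 -> 3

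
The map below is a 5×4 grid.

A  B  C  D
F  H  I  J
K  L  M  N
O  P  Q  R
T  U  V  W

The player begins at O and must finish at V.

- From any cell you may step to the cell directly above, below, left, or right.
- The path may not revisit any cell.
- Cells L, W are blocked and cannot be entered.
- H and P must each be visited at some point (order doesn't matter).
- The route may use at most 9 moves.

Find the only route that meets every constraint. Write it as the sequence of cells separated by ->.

O -> K -> F -> H -> I -> M -> Q -> P -> U -> V

The budget equals the shortest possible length, so every move has to be on a shortest route through the required cells.
Route from O: up 2 to F, right 2 to I, down 2 to Q, left 1 to P, down 1 to U, right 1 to V — 9 moves in all.
Check: all required cells visited; 9 ≤ 9 moves.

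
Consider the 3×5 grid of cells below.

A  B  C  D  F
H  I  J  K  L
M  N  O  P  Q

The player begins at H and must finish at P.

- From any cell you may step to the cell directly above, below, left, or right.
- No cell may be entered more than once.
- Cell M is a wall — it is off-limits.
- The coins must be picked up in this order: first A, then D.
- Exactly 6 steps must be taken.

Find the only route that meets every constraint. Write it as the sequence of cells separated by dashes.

The waypoints must appear in the order A, D, with no cell reused.
Route from H: up 1 to A, right 3 to D, down 2 to P — 6 moves in all.
Check: order respected (A at step 1, D at step 4); 6 moves as required.

H - A - B - C - D - K - P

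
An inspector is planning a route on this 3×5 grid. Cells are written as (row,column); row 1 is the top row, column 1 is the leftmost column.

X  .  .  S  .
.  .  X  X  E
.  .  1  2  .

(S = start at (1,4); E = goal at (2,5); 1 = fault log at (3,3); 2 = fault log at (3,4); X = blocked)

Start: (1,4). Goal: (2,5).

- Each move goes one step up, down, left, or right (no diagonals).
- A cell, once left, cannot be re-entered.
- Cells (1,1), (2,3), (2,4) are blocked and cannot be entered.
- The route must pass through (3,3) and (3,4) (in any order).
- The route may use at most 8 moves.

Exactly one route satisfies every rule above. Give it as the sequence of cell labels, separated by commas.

(1,4), (1,3), (1,2), (2,2), (3,2), (3,3), (3,4), (3,5), (2,5)

Any route must reach (3,3) and (3,4) and still end at (2,5) within 8 moves, so the order of the required stops is forced.
Route from (1,4): left 2 to (1,2), down 2 to (3,2), right 3 to (3,5), up 1 to (2,5) — 8 moves in all.
Check: all required cells visited; 8 ≤ 8 moves.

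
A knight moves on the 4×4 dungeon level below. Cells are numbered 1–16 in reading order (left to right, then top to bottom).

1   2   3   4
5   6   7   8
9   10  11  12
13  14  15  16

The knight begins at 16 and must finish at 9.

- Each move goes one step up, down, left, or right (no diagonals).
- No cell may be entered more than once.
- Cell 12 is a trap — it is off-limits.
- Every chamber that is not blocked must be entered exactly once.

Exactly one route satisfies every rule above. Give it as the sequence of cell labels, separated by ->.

Need to visit all 15 open cells exactly once, starting at 16 and ending at 9.
Route from 16: left to 15, 2× up (reaching 7), right to 8, up to 4, 3× left (reaching 1), down to 5, right to 6, 2× down (reaching 14), left to 13, up to 9 — 14 moves in all.
Check: all 15 open cells covered.

16 -> 15 -> 11 -> 7 -> 8 -> 4 -> 3 -> 2 -> 1 -> 5 -> 6 -> 10 -> 14 -> 13 -> 9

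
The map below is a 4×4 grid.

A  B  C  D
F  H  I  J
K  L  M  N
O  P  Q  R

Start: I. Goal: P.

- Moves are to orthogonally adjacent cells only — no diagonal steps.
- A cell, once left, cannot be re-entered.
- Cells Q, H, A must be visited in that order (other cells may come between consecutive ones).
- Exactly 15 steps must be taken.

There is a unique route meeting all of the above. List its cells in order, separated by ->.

I -> C -> D -> J -> N -> R -> Q -> M -> L -> H -> B -> A -> F -> K -> O -> P

The waypoints must appear in the order Q, H, A, with no cell reused.
Route from I: up to C, right to D, 3× down (reaching R), left to Q, up to M, left to L, 2× up (reaching B), left to A, 3× down (reaching O), right to P — 15 moves in all.
Check: order respected (Q at step 6, H at step 9, A at step 11); 15 moves as required.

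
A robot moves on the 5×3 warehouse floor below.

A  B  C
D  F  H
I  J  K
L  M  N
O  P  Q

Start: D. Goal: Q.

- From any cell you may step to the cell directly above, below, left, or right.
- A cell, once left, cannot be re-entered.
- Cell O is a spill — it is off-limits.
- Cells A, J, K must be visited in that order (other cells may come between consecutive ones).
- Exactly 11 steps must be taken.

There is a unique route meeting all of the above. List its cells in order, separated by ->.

The waypoints must appear in the order A, J, K, with no cell reused.
Route from D: up 1 to A, right 2 to C, down 1 to H, left 1 to F, down 1 to J, right 1 to K, down 1 to N, left 1 to M, down 1 to P, right 1 to Q — 11 moves in all.
Check: order respected (A at step 1, J at step 6, K at step 7); 11 moves as required.

D -> A -> B -> C -> H -> F -> J -> K -> N -> M -> P -> Q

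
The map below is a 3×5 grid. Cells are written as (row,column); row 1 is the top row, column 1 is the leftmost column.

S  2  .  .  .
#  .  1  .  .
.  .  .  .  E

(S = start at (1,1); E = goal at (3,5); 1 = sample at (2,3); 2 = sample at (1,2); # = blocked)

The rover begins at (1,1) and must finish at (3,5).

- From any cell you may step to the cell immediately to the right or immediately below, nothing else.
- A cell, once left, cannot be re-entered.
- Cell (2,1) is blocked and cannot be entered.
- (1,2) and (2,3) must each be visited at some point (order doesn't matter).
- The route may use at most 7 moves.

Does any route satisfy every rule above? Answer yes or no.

One route that works: (1,1) → (1,2) → (2,2) → (2,3) → (3,3) → (3,4) → (3,5).

yes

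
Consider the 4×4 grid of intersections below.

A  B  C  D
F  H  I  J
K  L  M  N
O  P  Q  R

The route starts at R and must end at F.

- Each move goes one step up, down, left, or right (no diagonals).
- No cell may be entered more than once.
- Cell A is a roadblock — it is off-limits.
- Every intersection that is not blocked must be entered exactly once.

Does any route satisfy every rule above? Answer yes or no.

Colour the cells like a checkerboard: each orthogonal step flips colour, so a Hamiltonian route alternates colours. Here there are 7 cells of one colour and 8 of the other, with start on the opposite colour to the goal — the counts and endpoints can't be arranged into an alternating sequence of length 15, so no Hamiltonian route exists.

no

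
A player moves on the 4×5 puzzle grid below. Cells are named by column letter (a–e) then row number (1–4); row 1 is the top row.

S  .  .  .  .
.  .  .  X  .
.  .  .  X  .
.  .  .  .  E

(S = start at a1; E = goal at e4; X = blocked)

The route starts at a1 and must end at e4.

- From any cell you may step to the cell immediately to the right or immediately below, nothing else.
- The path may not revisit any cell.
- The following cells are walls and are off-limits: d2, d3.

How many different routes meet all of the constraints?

11

A right/down-only route from a1 to e4 makes exactly 3 down-moves and 4 right-moves in some order.
With no other constraints that would be C(7,3) = 35 routes.
Subtract routes through each blocked cell (inclusion–exclusion for overlaps): − through d2: 12 − through d3: 20 + through d2&d3: 8 → 11.
That gives 11 routes.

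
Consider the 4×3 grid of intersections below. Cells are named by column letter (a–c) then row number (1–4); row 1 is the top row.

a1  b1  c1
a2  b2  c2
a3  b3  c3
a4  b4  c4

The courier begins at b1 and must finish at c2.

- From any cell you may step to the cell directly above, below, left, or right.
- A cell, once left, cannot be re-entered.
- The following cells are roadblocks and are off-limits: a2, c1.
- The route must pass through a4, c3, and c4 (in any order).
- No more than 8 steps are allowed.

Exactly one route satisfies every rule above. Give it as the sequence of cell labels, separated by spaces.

b1 b2 b3 a3 a4 b4 c4 c3 c2

The 8-move cap with required stops at a4, c3, c4 leaves no slack for detours.
Route from b1: down 2 to b3, left 1 to a3, down 1 to a4, right 2 to c4, up 2 to c2 — 8 moves in all.
Check: all required cells visited; 8 ≤ 8 moves.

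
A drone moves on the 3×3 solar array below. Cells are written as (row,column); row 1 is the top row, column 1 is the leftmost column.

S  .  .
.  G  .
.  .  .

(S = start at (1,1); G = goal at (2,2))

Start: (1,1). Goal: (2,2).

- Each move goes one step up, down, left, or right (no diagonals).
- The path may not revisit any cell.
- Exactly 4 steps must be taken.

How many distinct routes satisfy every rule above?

2

Need simple routes of exactly 4 moves from (1,1) to (2,2) (Manhattan distance 2, so 1 moves are spent on a detour and 1 undoing it).
Enumerating: (1,1) (2,1) (3,1) (3,2) (2,2) | (1,1) (1,2) (1,3) (2,3) (2,2).
That gives 2 routes.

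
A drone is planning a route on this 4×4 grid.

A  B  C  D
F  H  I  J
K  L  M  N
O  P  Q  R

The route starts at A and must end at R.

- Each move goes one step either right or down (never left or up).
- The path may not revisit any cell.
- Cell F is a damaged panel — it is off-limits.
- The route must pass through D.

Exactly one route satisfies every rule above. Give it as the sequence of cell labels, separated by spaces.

Moves only go right or down, so the column and row indices never decrease.
Route from A: 3× right (reaching D), 3× down (reaching R) — 6 moves in all.
Check: all required cells visited.

A B C D J N R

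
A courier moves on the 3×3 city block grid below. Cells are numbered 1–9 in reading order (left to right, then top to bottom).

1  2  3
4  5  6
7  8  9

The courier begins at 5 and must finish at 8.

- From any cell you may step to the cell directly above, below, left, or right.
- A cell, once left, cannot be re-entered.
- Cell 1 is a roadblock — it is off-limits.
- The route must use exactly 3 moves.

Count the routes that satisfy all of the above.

2

Need simple routes of exactly 3 moves from 5 to 8 (Manhattan distance 1, so 1 moves are spent on a detour and 1 undoing it).
Enumerating: 5 4 7 8 | 5 6 9 8.
That gives 2 routes.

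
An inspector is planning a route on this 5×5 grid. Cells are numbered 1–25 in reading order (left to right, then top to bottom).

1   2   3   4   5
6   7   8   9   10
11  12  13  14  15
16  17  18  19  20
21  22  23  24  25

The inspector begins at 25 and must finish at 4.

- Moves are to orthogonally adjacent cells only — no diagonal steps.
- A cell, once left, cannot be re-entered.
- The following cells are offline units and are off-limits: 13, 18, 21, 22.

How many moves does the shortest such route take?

The Manhattan distance from 25 to 4 is |5−1| + |5−4| = 5, so at least 5 moves are needed.
A route of 5 moves achieves this: 25 → 20 → 15 → 10 → 5 → 4.
Since 5 matches the lower bound, it is optimal.

5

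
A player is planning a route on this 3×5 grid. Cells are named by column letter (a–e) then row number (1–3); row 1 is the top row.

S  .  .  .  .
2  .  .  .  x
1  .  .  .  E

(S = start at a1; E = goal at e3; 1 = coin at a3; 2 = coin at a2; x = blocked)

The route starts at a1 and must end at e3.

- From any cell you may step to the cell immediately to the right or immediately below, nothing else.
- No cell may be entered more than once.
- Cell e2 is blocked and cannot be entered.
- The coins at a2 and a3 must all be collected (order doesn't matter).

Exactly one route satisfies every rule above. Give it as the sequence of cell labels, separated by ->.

Moves only go right or down, so the column and row indices never decrease.
Route from a1: down 2 to a3, right 4 to e3 — 6 moves in all.
Check: all required cells visited.

a1 -> a2 -> a3 -> b3 -> c3 -> d3 -> e3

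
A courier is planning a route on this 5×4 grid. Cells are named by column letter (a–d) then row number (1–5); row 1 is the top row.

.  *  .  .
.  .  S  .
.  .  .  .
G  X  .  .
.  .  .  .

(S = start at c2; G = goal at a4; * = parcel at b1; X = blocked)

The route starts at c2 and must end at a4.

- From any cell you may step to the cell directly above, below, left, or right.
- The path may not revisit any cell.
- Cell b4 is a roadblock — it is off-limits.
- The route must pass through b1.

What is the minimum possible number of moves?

6

Any route passes through b1 somewhere between c2 and a4. Summing Manhattan distances along the two legs (c2 → b1 → a4) gives a lower bound of 2 + 4 = 6 moves.
A route of 6 moves achieves this: c2 → c1 → b1 → b2 → b3 → a3 → a4.
Since 6 matches the lower bound, it is optimal.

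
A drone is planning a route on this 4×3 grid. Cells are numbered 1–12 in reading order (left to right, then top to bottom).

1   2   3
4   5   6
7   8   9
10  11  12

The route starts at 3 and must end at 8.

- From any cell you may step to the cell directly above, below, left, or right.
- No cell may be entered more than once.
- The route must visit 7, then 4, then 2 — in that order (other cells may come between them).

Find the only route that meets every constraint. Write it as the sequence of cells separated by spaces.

The waypoints must appear in the order 7, 4, 2, with no cell reused.
Route from 3: 3× down (reaching 12), 2× left (reaching 10), 3× up (reaching 1), right to 2, 2× down (reaching 8) — 11 moves in all.
Check: order respected (7 at step 6, 4 at step 7, 2 at step 9).

3 6 9 12 11 10 7 4 1 2 5 8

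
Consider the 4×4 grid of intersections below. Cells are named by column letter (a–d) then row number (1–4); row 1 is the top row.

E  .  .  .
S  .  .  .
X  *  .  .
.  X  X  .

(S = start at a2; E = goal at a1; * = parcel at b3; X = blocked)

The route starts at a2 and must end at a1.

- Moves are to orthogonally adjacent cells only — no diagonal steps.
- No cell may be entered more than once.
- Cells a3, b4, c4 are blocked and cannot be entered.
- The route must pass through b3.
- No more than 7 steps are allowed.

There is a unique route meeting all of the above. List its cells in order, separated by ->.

a2 -> b2 -> b3 -> c3 -> c2 -> c1 -> b1 -> a1

The budget equals the shortest possible length, so every move has to be on a shortest route through the required cells.
Route from a2: right to b2, down to b3, right to c3, 2× up (reaching c1), 2× left (reaching a1) — 7 moves in all.
Check: all required cells visited; 7 ≤ 7 moves.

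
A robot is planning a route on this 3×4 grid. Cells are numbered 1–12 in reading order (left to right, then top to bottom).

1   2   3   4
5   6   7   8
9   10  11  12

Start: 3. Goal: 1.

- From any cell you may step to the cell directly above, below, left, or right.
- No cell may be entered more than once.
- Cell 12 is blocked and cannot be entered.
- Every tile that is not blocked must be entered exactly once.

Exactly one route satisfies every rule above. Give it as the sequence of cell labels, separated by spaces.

3 4 8 7 11 10 9 5 6 2 1

Need to visit all 11 open cells exactly once, starting at 3 and ending at 1.
Cell 4 has only two open neighbours (8 and 3), so the path must pass straight through it: one of those is the cell it's entered from and the other is where it exits.
Route from 3: right to 4, down to 8, left to 7, down to 11, 2× left (reaching 9), up to 5, right to 6, up to 2, left to 1 — 10 moves in all.
Check: all 11 open cells covered.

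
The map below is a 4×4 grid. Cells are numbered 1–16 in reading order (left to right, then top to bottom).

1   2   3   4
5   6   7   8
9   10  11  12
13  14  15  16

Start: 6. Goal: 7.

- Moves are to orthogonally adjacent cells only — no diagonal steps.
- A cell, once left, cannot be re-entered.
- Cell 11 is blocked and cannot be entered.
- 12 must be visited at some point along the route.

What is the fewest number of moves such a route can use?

Any route passes through 12 somewhere between 6 and 7. Summing Manhattan distances along the two legs (6 → 12 → 7) gives a lower bound of 3 + 2 = 5 moves.
The shortest route satisfying every rule uses 7 moves: 6 → 10 → 14 → 15 → 16 → 12 → 8 → 7.
The no-revisit rule (legs can't share cells) pushes the minimum above the 5-move bound; an exhaustive check rules out every length from 5 to 6, leaving 7 as the minimum.

7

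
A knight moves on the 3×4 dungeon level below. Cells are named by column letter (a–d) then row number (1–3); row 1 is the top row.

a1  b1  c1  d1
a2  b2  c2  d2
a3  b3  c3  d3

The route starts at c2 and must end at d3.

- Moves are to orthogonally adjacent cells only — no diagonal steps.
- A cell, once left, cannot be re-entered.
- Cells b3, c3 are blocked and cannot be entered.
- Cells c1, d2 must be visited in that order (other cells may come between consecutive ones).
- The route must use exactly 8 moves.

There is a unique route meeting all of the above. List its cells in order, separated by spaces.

The waypoints must appear in the order c1, d2, with no cell reused.
Route from c2: 2× left (reaching a2), up to a1, 3× right (reaching d1), 2× down (reaching d3) — 8 moves in all.
Check: order respected (c1 at step 5, d2 at step 7); 8 moves as required.

c2 b2 a2 a1 b1 c1 d1 d2 d3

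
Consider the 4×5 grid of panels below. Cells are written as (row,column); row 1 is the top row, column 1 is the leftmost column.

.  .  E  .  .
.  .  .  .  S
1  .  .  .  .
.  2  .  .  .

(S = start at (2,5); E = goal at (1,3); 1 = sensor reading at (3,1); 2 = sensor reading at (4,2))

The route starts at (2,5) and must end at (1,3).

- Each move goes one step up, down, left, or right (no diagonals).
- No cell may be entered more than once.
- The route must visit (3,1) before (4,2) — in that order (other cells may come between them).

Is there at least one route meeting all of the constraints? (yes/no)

Ignoring the required order, 306 revisit-free routes from (2,5) to (1,3) pass through all of (3,1) and (4,2); the waypoint orders that occur are (4,2) → (3,1) (306) — never (3,1) → (4,2).

no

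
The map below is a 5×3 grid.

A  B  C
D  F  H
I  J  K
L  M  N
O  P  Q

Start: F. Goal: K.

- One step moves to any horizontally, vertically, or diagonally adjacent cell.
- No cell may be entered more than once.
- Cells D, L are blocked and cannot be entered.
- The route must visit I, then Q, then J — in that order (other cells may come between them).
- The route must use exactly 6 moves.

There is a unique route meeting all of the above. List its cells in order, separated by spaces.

F I M Q N J K

The waypoints must appear in the order I, Q, J, with no cell reused.
Route from F: down-left to I, 2× down-right (reaching Q), up to N, up-left to J, right to K — 6 moves in all.
Check: order respected (I at step 1, Q at step 3, J at step 5); 6 moves as required.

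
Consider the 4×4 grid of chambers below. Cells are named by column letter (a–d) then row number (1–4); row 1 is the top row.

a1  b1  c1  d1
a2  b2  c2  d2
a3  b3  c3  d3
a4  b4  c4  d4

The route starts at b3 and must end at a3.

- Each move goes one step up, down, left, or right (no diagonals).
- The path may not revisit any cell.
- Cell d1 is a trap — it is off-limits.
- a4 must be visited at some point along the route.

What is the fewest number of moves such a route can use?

Any route passes through a4 somewhere between b3 and a3. Summing Manhattan distances along the two legs (b3 → a4 → a3) gives a lower bound of 2 + 1 = 3 moves.
A route of 3 moves achieves this: b3 → b4 → a4 → a3.
Since 3 matches the lower bound, it is optimal.

3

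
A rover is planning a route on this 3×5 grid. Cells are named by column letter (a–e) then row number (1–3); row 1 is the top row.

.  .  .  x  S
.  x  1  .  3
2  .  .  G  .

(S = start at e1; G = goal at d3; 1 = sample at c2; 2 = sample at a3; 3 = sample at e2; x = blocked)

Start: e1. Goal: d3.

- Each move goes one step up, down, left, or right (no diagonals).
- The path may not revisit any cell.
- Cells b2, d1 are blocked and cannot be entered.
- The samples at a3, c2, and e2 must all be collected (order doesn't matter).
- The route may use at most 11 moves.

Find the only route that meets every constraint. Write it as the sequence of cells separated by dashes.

The 11-move cap with required stops at a3, c2, e2 leaves no slack for detours.
Route from e1: down 1 to e2, left 2 to c2, up 1 to c1, left 2 to a1, down 2 to a3, right 3 to d3 — 11 moves in all.
Check: all required cells visited; 11 ≤ 11 moves.

e1 - e2 - d2 - c2 - c1 - b1 - a1 - a2 - a3 - b3 - c3 - d3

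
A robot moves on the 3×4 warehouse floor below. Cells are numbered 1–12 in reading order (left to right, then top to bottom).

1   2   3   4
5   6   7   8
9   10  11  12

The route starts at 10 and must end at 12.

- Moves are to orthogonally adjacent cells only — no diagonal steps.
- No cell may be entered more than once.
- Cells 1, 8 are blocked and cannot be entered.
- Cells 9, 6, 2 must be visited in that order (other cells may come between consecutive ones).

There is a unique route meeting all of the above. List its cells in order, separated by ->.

10 -> 9 -> 5 -> 6 -> 2 -> 3 -> 7 -> 11 -> 12

The waypoints must appear in the order 9, 6, 2, with no cell reused.
Route from 10: left 1 to 9, up 1 to 5, right 1 to 6, up 1 to 2, right 1 to 3, down 2 to 11, right 1 to 12 — 8 moves in all.
Check: order respected (9 at step 1, 6 at step 3, 2 at step 4).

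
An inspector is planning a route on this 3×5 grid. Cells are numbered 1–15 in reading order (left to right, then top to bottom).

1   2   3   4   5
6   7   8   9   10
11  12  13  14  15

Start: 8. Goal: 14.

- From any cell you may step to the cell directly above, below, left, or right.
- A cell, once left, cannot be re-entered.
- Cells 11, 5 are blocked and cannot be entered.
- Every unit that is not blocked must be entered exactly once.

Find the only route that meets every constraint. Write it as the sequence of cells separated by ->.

Need to visit all 13 open cells exactly once, starting at 8 and ending at 14.
Cell 15 has only two open neighbours (10 and 14), so the path must pass straight through it: one of those is the cell it's entered from and the other is where it exits.
Route from 8: down to 13, left to 12, up to 7, left to 6, up to 1, 3× right (reaching 4), down to 9, right to 10, down to 15, left to 14 — 12 moves in all.
Check: all 13 open cells covered.

8 -> 13 -> 12 -> 7 -> 6 -> 1 -> 2 -> 3 -> 4 -> 9 -> 10 -> 15 -> 14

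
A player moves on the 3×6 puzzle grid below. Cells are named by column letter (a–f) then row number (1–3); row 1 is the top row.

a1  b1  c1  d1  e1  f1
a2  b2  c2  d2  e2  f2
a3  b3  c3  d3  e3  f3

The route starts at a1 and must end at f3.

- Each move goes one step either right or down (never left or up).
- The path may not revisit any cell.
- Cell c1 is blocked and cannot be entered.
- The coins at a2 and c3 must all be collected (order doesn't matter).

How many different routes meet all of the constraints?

3

A right/down-only route from a1 to f3 makes exactly 2 down-moves and 5 right-moves in some order.
With no other constraints that would be C(7,2) = 21 routes.
A monotone route can only reach the required cells in the order a2, c3, so split there and multiply the segment counts (each segment already excludes blocked cells): a1→a2: 1; a2→c3: 3; c3→f3: 1; product = 3.
That gives 3 routes.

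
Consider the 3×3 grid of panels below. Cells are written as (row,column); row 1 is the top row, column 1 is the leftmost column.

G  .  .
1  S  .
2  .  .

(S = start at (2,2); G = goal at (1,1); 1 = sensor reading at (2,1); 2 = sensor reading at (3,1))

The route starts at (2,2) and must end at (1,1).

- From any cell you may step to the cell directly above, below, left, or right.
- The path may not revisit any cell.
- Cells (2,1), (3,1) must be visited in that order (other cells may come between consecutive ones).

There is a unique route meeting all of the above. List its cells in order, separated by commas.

The waypoints must appear in the order (2,1), (3,1), with no cell reused.
Route from (2,2): left to (2,1), down to (3,1), 2× right (reaching (3,3)), 2× up (reaching (1,3)), 2× left (reaching (1,1)) — 8 moves in all.
Check: order respected (1 at step 1, 2 at step 2).

(2,2), (2,1), (3,1), (3,2), (3,3), (2,3), (1,3), (1,2), (1,1)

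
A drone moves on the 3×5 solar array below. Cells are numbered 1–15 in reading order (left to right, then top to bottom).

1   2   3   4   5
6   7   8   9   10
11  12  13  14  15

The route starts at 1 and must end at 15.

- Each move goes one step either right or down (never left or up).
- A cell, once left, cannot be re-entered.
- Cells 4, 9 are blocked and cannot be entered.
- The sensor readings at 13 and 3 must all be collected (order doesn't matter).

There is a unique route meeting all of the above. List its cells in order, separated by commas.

Moves only go right or down, so the column and row indices never decrease.
Route from 1: right 2 to 3, down 2 to 13, right 2 to 15 — 6 moves in all.
Check: all required cells visited.

1, 2, 3, 8, 13, 14, 15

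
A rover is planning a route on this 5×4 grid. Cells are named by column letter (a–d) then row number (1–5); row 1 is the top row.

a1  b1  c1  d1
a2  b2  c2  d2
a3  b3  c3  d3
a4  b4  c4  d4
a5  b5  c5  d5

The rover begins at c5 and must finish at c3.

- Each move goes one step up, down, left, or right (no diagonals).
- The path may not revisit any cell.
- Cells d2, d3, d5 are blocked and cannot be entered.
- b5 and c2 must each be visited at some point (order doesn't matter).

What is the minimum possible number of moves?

6

Any route passes through b5 and c2 in some order between c5 and c3. Summing Manhattan distances along each leg and taking the cheapest ordering (c5 → b5 → c2 → c3) gives a lower bound of 1 + 4 + 1 = 6 moves.
A route of 6 moves achieves this: c5 → b5 → b4 → b3 → b2 → c2 → c3.
Since 6 matches the lower bound, it is optimal.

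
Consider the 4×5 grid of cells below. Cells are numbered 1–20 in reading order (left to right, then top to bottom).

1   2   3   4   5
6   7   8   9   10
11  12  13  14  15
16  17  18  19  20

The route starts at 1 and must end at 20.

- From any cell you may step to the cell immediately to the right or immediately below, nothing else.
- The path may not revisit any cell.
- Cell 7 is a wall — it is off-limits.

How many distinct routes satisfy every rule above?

15

A right/down-only route from 1 to 20 makes exactly 3 down-moves and 4 right-moves in some order.
With no other constraints that would be C(7,3) = 35 routes.
Subtract routes through each blocked cell (inclusion–exclusion for overlaps): − through 7: 20 → 15.
That gives 15 routes.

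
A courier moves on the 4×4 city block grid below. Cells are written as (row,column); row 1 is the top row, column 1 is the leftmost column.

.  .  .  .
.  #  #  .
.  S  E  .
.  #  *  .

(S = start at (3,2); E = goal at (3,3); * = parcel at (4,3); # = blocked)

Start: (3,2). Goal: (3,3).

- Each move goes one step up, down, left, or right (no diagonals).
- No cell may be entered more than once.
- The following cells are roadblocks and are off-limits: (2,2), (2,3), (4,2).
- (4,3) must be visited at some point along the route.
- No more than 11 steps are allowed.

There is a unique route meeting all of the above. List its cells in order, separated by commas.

The budget equals the shortest possible length, so every move has to be on a shortest route through the required cells.
Route from (3,2): left 1 to (3,1), up 2 to (1,1), right 3 to (1,4), down 3 to (4,4), left 1 to (4,3), up 1 to (3,3) — 11 moves in all.
Check: all required cells visited; 11 ≤ 11 moves.

(3,2), (3,1), (2,1), (1,1), (1,2), (1,3), (1,4), (2,4), (3,4), (4,4), (4,3), (3,3)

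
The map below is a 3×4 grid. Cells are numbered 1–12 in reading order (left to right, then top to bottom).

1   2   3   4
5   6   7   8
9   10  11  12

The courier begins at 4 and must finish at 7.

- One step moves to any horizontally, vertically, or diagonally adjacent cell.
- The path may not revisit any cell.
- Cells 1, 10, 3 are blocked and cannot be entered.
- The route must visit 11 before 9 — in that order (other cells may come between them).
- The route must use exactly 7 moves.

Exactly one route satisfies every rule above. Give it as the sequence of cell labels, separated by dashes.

4 - 8 - 11 - 6 - 9 - 5 - 2 - 7

The waypoints must appear in the order 11, 9, with no cell reused.
Route from 4: down 1 to 8, down-left 1 to 11, up-left 1 to 6, down-left 1 to 9, up 1 to 5, up-right 1 to 2, down-right 1 to 7 — 7 moves in all.
Check: order respected (11 at step 2, 9 at step 4); 7 moves as required.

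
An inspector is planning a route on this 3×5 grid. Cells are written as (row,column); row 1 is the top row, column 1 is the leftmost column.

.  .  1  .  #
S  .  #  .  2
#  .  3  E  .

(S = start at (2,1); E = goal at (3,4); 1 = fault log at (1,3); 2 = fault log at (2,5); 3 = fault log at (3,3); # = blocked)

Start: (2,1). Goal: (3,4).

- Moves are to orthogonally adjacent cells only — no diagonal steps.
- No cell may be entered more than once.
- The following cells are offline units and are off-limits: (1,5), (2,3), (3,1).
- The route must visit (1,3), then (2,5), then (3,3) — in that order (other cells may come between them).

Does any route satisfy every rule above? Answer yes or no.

no

Even ignoring the required order, no revisit-free route from (2,1) to (3,4) manages to pass through all of (1,3), (2,5), and (3,3): branching out from (2,1), every path either misses one of them or, having collected them, can no longer reach (3,4) without re-entering a cell.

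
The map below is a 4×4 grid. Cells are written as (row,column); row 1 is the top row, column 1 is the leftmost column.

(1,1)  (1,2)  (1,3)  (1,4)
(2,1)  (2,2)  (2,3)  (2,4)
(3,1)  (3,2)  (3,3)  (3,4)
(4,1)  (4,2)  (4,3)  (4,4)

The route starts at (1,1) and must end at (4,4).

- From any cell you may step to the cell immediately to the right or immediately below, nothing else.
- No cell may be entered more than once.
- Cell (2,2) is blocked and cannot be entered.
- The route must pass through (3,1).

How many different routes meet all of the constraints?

A right/down-only route from (1,1) to (4,4) makes exactly 3 down-moves and 3 right-moves in some order.
With no other constraints that would be C(6,3) = 20 routes.
Split at (3,1) and multiply the segment counts (each segment already excludes blocked cells): (1,1)→(3,1): 1; (3,1)→(4,4): 4; product = 4.
That gives 4 routes.

4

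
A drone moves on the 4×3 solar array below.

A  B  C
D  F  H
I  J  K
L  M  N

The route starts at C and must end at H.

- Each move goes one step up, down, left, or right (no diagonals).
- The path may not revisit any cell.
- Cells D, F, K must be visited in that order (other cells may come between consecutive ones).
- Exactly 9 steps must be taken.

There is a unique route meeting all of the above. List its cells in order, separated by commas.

The waypoints must appear in the order D, F, K, with no cell reused.
Route from C: left 2 to A, down 1 to D, right 1 to F, down 2 to M, right 1 to N, up 2 to H — 9 moves in all.
Check: order respected (D at step 3, F at step 4, K at step 8); 9 moves as required.

C, B, A, D, F, J, M, N, K, H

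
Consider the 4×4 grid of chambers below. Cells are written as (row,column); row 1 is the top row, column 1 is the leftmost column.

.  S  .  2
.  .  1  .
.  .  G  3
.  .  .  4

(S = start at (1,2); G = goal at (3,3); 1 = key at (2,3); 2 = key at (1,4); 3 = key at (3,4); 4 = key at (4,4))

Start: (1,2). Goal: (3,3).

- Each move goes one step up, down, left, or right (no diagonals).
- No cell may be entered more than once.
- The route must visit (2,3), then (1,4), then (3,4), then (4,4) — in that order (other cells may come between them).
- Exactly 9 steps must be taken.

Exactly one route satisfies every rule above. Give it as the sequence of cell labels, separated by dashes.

The waypoints must appear in the order (2,3), (1,4), (3,4), (4,4), with no cell reused.
Route from (1,2): down to (2,2), right to (2,3), up to (1,3), right to (1,4), 3× down (reaching (4,4)), left to (4,3), up to (3,3) — 9 moves in all.
Check: order respected (1 at step 2, 2 at step 4, 3 at step 6, 4 at step 7); 9 moves as required.

(1,2) - (2,2) - (2,3) - (1,3) - (1,4) - (2,4) - (3,4) - (4,4) - (4,3) - (3,3)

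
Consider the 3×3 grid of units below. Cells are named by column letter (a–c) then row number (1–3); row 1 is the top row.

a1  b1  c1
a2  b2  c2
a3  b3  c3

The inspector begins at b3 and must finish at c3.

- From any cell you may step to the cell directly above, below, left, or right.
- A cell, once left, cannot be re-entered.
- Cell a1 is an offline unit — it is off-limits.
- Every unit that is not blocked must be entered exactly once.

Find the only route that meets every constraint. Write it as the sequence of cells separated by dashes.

Need to visit all 8 open cells exactly once, starting at b3 and ending at c3.
Cell c1 has only two open neighbours (c2 and b1), so the path must pass straight through it: one of those is the cell it's entered from and the other is where it exits.
Route from b3: left 1 to a3, up 1 to a2, right 1 to b2, up 1 to b1, right 1 to c1, down 2 to c3 — 7 moves in all.
Check: all 8 open cells covered.

b3 - a3 - a2 - b2 - b1 - c1 - c2 - c3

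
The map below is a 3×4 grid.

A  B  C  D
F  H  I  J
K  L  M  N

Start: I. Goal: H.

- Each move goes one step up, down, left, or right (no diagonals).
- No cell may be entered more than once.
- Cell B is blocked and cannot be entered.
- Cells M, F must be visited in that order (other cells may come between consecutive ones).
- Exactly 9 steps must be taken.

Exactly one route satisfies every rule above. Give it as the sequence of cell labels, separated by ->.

The waypoints must appear in the order M, F, with no cell reused.
Route from I: up 1 to C, right 1 to D, down 2 to N, left 3 to K, up 1 to F, right 1 to H — 9 moves in all.
Check: order respected (M at step 5, F at step 8); 9 moves as required.

I -> C -> D -> J -> N -> M -> L -> K -> F -> H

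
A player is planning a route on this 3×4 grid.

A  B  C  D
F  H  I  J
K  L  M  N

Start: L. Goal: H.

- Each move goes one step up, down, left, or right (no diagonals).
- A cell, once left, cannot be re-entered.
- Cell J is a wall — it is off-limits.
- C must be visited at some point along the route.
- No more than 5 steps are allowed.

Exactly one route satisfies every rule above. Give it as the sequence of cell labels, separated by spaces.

The 5-move cap with required stops at C leaves no slack for detours.
Route from L: right to M, 2× up (reaching C), left to B, down to H — 5 moves in all.
Check: all required cells visited; 5 ≤ 5 moves.

L M I C B H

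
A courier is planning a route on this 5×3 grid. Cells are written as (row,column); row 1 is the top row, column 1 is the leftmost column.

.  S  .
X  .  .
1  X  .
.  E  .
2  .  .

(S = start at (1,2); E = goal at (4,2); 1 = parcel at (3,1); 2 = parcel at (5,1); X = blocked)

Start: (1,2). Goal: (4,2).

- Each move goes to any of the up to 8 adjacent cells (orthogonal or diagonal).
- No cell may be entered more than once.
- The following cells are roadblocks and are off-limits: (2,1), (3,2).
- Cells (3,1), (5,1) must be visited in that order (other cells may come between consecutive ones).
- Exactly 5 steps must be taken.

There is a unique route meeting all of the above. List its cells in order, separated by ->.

(1,2) -> (2,2) -> (3,1) -> (4,1) -> (5,1) -> (4,2)

The waypoints must appear in the order (3,1), (5,1), with no cell reused.
Route from (1,2): down to (2,2), down-left to (3,1), 2× down (reaching (5,1)), up-right to (4,2) — 5 moves in all.
Check: order respected (1 at step 2, 2 at step 4); 5 moves as required.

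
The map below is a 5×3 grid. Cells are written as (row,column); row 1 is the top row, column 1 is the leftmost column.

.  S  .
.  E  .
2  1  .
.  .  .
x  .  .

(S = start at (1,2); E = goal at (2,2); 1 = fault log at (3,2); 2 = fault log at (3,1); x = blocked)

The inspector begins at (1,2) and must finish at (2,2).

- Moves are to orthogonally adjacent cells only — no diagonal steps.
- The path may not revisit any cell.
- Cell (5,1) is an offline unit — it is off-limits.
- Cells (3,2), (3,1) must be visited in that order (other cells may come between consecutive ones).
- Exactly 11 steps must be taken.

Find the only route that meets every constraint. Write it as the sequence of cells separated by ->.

(1,2) -> (1,3) -> (2,3) -> (3,3) -> (4,3) -> (5,3) -> (5,2) -> (4,2) -> (3,2) -> (3,1) -> (2,1) -> (2,2)

The waypoints must appear in the order (3,2), (3,1), with no cell reused.
Route from (1,2): right to (1,3), 4× down (reaching (5,3)), left to (5,2), 2× up (reaching (3,2)), left to (3,1), up to (2,1), right to (2,2) — 11 moves in all.
Check: order respected (1 at step 8, 2 at step 9); 11 moves as required.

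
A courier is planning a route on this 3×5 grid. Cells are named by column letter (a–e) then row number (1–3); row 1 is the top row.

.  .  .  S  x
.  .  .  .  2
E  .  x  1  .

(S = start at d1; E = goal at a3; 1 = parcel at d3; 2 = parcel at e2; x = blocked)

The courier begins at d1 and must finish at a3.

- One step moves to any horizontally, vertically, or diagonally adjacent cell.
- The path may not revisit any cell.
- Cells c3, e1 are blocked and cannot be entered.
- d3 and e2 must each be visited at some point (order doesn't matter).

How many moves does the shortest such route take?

5

Any route passes through d3 and e2 in some order between d1 and a3. Summing Chebyshev distances along each leg and taking the cheapest ordering (d1 → e2 → d3 → a3) gives a lower bound of 1 + 1 + 3 = 5 moves.
A route of 5 moves achieves this: d1 → e2 → d3 → c2 → b2 → a3.
Since 5 matches the lower bound, it is optimal.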